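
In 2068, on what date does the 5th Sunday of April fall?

April 29, 2068

The first Sunday of April 2068 is April 1.
The 5th Sunday is 4 weeks later: 1 + 28 = 29.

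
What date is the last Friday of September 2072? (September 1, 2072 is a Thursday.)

September 2072 begins on a Thursday, so the first Friday is September 2 (1 day later).
September 2072 has 30 days. Adding weeks: 2, 9, 16, 23, 30 — the last one ≤ 30 is the 30th.

2072-09-30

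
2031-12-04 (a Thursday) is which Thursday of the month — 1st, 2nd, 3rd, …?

Day 4 falls in week ⌈4/7⌉ of the month.
Days 1–7 hold the 1st Thursday, 8–14 the 2nd, 15–21 the 3rd, 22–28 the 4th, 29–31 the 5th.
4 is in the range for the 1st.

1st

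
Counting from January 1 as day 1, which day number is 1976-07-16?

Days in months before July: 31 + 29 + 31 + 30 + 31 + 30 = 182.
Plus 16 days into July → day 198.

198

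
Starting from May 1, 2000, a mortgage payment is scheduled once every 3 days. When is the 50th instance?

Sep 25, 2000

The 50th occurrence is 49 intervals after the first: 49 × 3 = 147 days after May 1, 2000.
May has 31 days — 30 days to the end of May leaves 117.
Jun has 30 days (87 left).
Jul has 31 days (56 left).
Aug has 31 days (25 left).
25 days into Sep → Sep 25, 2000.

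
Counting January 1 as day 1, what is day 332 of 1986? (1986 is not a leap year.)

January has 31 days (332 − 31 = 301 remain).
February has 28 days (301 − 28 = 273 remain).
March has 31 days (273 − 31 = 242 remain).
April has 30 days (242 − 30 = 212 remain).
May has 31 days (212 − 31 = 181 remain).
June has 30 days (181 − 30 = 151 remain).
July has 31 days (151 − 31 = 120 remain).
August has 31 days (120 − 31 = 89 remain).
September has 30 days (89 − 30 = 59 remain).
October has 31 days (59 − 31 = 28 remain).
28 into November → November 28.

1986-11-28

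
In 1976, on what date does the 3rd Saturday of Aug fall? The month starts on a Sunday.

Aug 1976 begins on a Sunday, so the first Saturday is Aug 7 (6 days later).
The 3rd Saturday is 2 weeks later: 7 + 14 = 21.

Aug 21, 1976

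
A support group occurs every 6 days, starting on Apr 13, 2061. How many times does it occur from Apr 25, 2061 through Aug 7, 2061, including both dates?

18

Occurrences land 6·i days after Apr 13, 2061 for i = 0, 1, 2, …
Apr 25, 2061 is 12 days after the start; 12 ÷ 6 = 2 remainder 0. First occurrence in the window: #3 on Apr 25, 2061 (2×6 = 12 days in).
Aug 7, 2061 is 116 days after the start; 116 ÷ 6 = 19 remainder 2. Last occurrence in the window: #20 on Aug 5, 2061.
Occurrences #3 through #20: 18 in total.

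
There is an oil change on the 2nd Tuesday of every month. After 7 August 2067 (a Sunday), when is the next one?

August 2067 starts on a Monday; its first Tuesday is the 2nd, so the 2nd Tuesday is the 9th — 9 August 2067.
9 August 2067 is after 7 August 2067, so that is the next one.

9 August 2067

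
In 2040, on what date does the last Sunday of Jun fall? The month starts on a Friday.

Jun 2040 begins on a Friday, so the first Sunday is Jun 3 (2 days later).
Jun 2040 has 30 days. Adding weeks: 3, 10, 17, 24 — the last one ≤ 30 is the 24th.

Jun 24, 2040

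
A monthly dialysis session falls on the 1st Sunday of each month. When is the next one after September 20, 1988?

September 1988 starts on a Thursday, so its 1st Sunday is September 4, 1988 (3 days in).
That is not after September 20, 1988, so look at October 1988.
October 1988 starts on a Saturday, so its 1st Sunday is October 2, 1988 (1 day in).

October 2, 1988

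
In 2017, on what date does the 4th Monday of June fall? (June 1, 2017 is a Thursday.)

June 2017 begins on a Thursday, so the first Monday is June 5 (4 days later).
The 4th Monday is 3 weeks later: 5 + 21 = 26.

2017-06-26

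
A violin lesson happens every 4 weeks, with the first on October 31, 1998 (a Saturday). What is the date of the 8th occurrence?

The 8th occurrence is 7 intervals after the first: 7 × 28 = 196 days after October 31, 1998.
October has 31 days — 0 days to the end of October leaves 196.
November has 30 days (166 left).
December has 31 days (135 left).
January has 31 days (104 left).
February has 28 days (76 left).
March has 31 days (45 left).
April has 30 days (15 left).
15 days into May → May 15, 1999.

May 15, 1999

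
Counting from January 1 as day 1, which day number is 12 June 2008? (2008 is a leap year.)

164

Days in months before June: 31 + 29 + 31 + 30 + 31 = 152.
Plus 12 days into June → day 164.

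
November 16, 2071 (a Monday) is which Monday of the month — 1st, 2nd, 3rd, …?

3rd

Day 16 falls in week ⌈16/7⌉ of the month.
Days 1–7 hold the 1st Monday, 8–14 the 2nd, 15–21 the 3rd, 22–28 the 4th, 29–31 the 5th.
16 is in the range for the 3rd.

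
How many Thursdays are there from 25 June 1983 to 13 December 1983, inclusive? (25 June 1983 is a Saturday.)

25 June 1983 is a Saturday; the first Thursday on or after it is 30 June 1983 (5 days later).
From 30 June 1983 to 13 December 1983: 0 + 31 + 31 + 30 + 31 + 30 + 13 = 166 days (rest of June, July, August, September, October, November, December).
166 ÷ 7 = 23 full weeks with remainder 5, so 23 more Thursdays after the first → 24.

24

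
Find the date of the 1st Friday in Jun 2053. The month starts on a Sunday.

Jun 6, 2053

Jun 2053 begins on a Sunday, so the first Friday is Jun 6 (5 days later).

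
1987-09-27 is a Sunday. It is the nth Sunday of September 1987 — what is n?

4th

Day 27 falls in week ⌈27/7⌉ of the month.
Days 1–7 hold the 1st Sunday, 8–14 the 2nd, 15–21 the 3rd, 22–28 the 4th, 29–31 the 5th.
27 is in the range for the 4th.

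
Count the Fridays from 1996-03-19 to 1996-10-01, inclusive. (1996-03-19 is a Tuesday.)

28

1996-03-19 is a Tuesday; the first Friday on or after it is 1996-03-22 (3 days later).
From 1996-03-22 to 1996-10-01: 9 + 30 + 31 + 30 + 31 + 31 + 30 + 1 = 193 days (rest of March, April, May, June, July, August, September, October).
193 ÷ 7 = 27 full weeks with remainder 4, so 27 more Fridays after the first → 28.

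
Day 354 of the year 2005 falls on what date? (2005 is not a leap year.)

Dec 20, 2005

Jan has 31 days (354 − 31 = 323 remain).
Feb has 28 days (323 − 28 = 295 remain).
Mar has 31 days (295 − 31 = 264 remain).
Apr has 30 days (264 − 30 = 234 remain).
May has 31 days (234 − 31 = 203 remain).
Jun has 30 days (203 − 30 = 173 remain).
Jul has 31 days (173 − 31 = 142 remain).
Aug has 31 days (142 − 31 = 111 remain).
Sep has 30 days (111 − 30 = 81 remain).
Oct has 31 days (81 − 31 = 50 remain).
Nov has 30 days (50 − 30 = 20 remain).
20 into Dec → Dec 20.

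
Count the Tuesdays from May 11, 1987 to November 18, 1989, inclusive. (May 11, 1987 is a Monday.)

132

May 11, 1987 is a Monday; the first Tuesday on or after it is May 12, 1987 (1 day later).
From May 12, 1987 to November 18, 1989: 233 + 366 + 322 = 921 days (rest of 1987, 1988, to November 18, 1989 in 1989).
921 ÷ 7 = 131 full weeks with remainder 4, so 131 more Tuesdays after the first → 132.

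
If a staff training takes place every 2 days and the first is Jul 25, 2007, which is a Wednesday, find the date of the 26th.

The 26th occurrence is 25 intervals after the first: 25 × 2 = 50 days after Jul 25, 2007.
Jul has 31 days — 6 days to the end of Jul leaves 44.
Aug has 31 days (13 left).
13 days into Sep → Sep 13, 2007.

Sep 13, 2007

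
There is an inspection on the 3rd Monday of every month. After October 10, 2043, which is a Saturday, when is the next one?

October 2043 starts on a Thursday; its first Monday is the 5th, so the 3rd Monday is the 19th — October 19, 2043.
October 19, 2043 is after October 10, 2043, so that is the next one.

October 19, 2043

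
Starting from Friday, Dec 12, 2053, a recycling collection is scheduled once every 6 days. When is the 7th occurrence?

The 7th occurrence is 6 intervals after the first: 6 × 6 = 36 days after Dec 12, 2053.
Dec has 31 days — 19 days to the end of Dec leaves 17.
17 days into Jan → Jan 17, 2054.

Jan 17, 2054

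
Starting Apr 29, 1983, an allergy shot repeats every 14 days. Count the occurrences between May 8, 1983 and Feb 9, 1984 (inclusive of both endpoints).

20

Occurrences land 14·i days after Apr 29, 1983 for i = 0, 1, 2, …
May 8, 1983 is 9 days after the start; 9 ÷ 14 = 0 remainder 9; since the remainder is 9, round up to i = 1. First occurrence in the window: #2 on May 13, 1983 (1×14 = 14 days in).
Feb 9, 1984 is 286 days after the start; 286 ÷ 14 = 20 remainder 6. Last occurrence in the window: #21 on Feb 3, 1984.
Occurrences #2 through #21: 20 in total.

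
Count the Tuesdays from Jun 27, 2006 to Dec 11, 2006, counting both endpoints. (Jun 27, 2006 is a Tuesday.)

Jun 27, 2006 is a Tuesday; the first Tuesday on or after it is Jun 27, 2006.
From Jun 27, 2006 to Dec 11, 2006: 3 + 31 + 31 + 30 + 31 + 30 + 11 = 167 days (rest of Jun, Jul, Aug, Sep, Oct, Nov, Dec).
167 ÷ 7 = 23 full weeks with remainder 6, so 23 more Tuesdays after the first → 24.

24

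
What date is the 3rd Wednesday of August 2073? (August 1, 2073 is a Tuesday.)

August 2073 begins on a Tuesday, so the first Wednesday is August 2 (1 day later).
The 3rd Wednesday is 2 weeks later: 2 + 14 = 16.

2073-08-16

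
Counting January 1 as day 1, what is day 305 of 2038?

Nov 1, 2038

Jan has 31 days (305 − 31 = 274 remain).
Feb has 28 days (274 − 28 = 246 remain).
Mar has 31 days (246 − 31 = 215 remain).
Apr has 30 days (215 − 30 = 185 remain).
May has 31 days (185 − 31 = 154 remain).
Jun has 30 days (154 − 30 = 124 remain).
Jul has 31 days (124 − 31 = 93 remain).
Aug has 31 days (93 − 31 = 62 remain).
Sep has 30 days (62 − 30 = 32 remain).
Oct has 31 days (32 − 31 = 1 remain).
1 into Nov → Nov 1.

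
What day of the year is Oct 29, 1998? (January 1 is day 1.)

302

Days in months before Oct: 31 + 28 + 31 + 30 + 31 + 30 + 31 + 31 + 30 = 273.
Plus 29 days into Oct → day 302.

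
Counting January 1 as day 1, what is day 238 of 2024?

January has 31 days (238 − 31 = 207 remain).
February has 29 days (207 − 29 = 178 remain).
March has 31 days (178 − 31 = 147 remain).
April has 30 days (147 − 30 = 117 remain).
May has 31 days (117 − 31 = 86 remain).
June has 30 days (86 − 30 = 56 remain).
July has 31 days (56 − 31 = 25 remain).
25 into August → August 25.

25 August 2024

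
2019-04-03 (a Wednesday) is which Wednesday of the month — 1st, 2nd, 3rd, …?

1st

Day 3 falls in week ⌈3/7⌉ of the month.
Days 1–7 hold the 1st Wednesday, 8–14 the 2nd, 15–21 the 3rd, 22–28 the 4th, 29–31 the 5th.
3 is in the range for the 1st.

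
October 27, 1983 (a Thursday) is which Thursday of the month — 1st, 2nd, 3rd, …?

4th

Day 27 falls in week ⌈27/7⌉ of the month.
Days 1–7 hold the 1st Thursday, 8–14 the 2nd, 15–21 the 3rd, 22–28 the 4th, 29–31 the 5th.
27 is in the range for the 4th.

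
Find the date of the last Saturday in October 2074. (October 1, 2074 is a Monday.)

27 October 2074

October 2074 begins on a Monday, so the first Saturday is October 6 (5 days later).
October 2074 has 31 days. Adding weeks: 6, 13, 20, 27 — the last one ≤ 31 is the 27th.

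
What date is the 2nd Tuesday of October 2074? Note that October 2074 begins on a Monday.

October 2074 begins on a Monday, so the first Tuesday is October 2 (1 day later).
The 2nd Tuesday is 1 weeks later: 2 + 7 = 9.

2074-10-09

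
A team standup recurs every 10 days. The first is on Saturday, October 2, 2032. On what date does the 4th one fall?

November 1, 2032

The 4th occurrence is 3 intervals after the first: 3 × 10 = 30 days after October 2, 2032.
October has 31 days — 29 days to the end of October leaves 1.
1 day into November → November 1, 2032.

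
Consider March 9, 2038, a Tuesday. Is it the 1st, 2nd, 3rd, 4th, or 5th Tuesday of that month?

Day 9 falls in week ⌈9/7⌉ of the month.
Days 1–7 hold the 1st Tuesday, 8–14 the 2nd, 15–21 the 3rd, 22–28 the 4th, 29–31 the 5th.
9 is in the range for the 2nd.

2nd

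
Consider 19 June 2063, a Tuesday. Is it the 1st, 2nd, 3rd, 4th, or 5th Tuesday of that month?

Day 19 falls in week ⌈19/7⌉ of the month.
Days 1–7 hold the 1st Tuesday, 8–14 the 2nd, 15–21 the 3rd, 22–28 the 4th, 29–31 the 5th.
19 is in the range for the 3rd.

3rd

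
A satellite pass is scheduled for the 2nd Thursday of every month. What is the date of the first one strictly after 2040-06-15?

June 2040 starts on a Friday; its first Thursday is the 7th, so the 2nd Thursday is the 14th — 2040-06-14.
That is not after 2040-06-15, so look at July 2040.
July 2040 starts on a Sunday; its first Thursday is the 5th, so the 2nd Thursday is the 12th — 2040-07-12.

2040-07-12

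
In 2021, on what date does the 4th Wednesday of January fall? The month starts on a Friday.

January 27, 2021

January 2021 begins on a Friday, so the first Wednesday is January 6 (5 days later).
The 4th Wednesday is 3 weeks later: 6 + 21 = 27.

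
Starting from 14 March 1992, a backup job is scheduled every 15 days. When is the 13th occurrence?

The 13th occurrence is 12 intervals after the first: 12 × 15 = 180 days after 14 March 1992.
March has 31 days — 17 days to the end of March leaves 163.
April has 30 days (133 left).
May has 31 days (102 left).
June has 30 days (72 left).
July has 31 days (41 left).
August has 31 days (10 left).
10 days into September → 10 September 1992.

10 September 1992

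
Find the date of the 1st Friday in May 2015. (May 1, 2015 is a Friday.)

May 2015 begins on a Friday, so the first Friday is May 1.

1 May 2015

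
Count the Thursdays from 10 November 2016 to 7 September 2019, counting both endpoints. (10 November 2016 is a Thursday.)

148

10 November 2016 is a Thursday; the first Thursday on or after it is 10 November 2016.
From 10 November 2016 to 7 September 2019: 51 + 365 + 365 + 250 = 1031 days (rest of 2016, 2017, 2018, to 7 September 2019 in 2019).
1031 ÷ 7 = 147 full weeks with remainder 2, so 147 more Thursdays after the first → 148.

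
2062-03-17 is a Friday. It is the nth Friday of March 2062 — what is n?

3rd

Day 17 falls in week ⌈17/7⌉ of the month.
Days 1–7 hold the 1st Friday, 8–14 the 2nd, 15–21 the 3rd, 22–28 the 4th, 29–31 the 5th.
17 is in the range for the 3rd.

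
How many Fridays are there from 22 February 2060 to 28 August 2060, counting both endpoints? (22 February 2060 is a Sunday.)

22 February 2060 is a Sunday; the first Friday on or after it is 27 February 2060 (5 days later).
From 27 February 2060 to 28 August 2060: 2 + 31 + 30 + 31 + 30 + 31 + 28 = 183 days (rest of February, March, April, May, June, July, August).
183 ÷ 7 = 26 full weeks with remainder 1, so 26 more Fridays after the first → 27.

27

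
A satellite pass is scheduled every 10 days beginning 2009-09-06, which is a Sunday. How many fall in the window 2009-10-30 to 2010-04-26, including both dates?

Occurrences land 10·i days after 2009-09-06 for i = 0, 1, 2, …
2009-10-30 is 54 days after the start; 54 ÷ 10 = 5 remainder 4; since the remainder is 4, round up to i = 6. First occurrence in the window: #7 on 2009-11-05 (6×10 = 60 days in).
2010-04-26 is 232 days after the start; 232 ÷ 10 = 23 remainder 2. Last occurrence in the window: #24 on 2010-04-24.
Occurrences #7 through #24: 18 in total.

18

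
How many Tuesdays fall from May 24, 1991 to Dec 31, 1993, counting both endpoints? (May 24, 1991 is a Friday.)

136

May 24, 1991 is a Friday; the first Tuesday on or after it is May 28, 1991 (4 days later).
From May 28, 1991 to Dec 31, 1993: 217 + 366 + 365 = 948 days (rest of 1991, 1992, to Dec 31, 1993 in 1993).
948 ÷ 7 = 135 full weeks with remainder 3, so 135 more Tuesdays after the first → 136.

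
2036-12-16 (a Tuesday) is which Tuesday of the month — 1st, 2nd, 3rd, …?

3rd

Day 16 falls in week ⌈16/7⌉ of the month.
Days 1–7 hold the 1st Tuesday, 8–14 the 2nd, 15–21 the 3rd, 22–28 the 4th, 29–31 the 5th.
16 is in the range for the 3rd.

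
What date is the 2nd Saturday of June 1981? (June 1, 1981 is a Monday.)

June 1981 begins on a Monday, so the first Saturday is June 6 (5 days later).
The 2nd Saturday is 1 weeks later: 6 + 7 = 13.

13 June 1981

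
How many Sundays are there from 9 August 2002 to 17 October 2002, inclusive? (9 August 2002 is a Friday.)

10

9 August 2002 is a Friday; the first Sunday on or after it is 11 August 2002 (2 days later).
From 11 August 2002 to 17 October 2002: 20 + 30 + 17 = 67 days (rest of August, September, October).
67 ÷ 7 = 9 full weeks with remainder 4, so 9 more Sundays after the first → 10.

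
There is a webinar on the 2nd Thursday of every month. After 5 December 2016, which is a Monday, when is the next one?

8 December 2016

December 2016 starts on a Thursday; its first Thursday is the 1st, so the 2nd Thursday is the 8th — 8 December 2016.
8 December 2016 is after 5 December 2016, so that is the next one.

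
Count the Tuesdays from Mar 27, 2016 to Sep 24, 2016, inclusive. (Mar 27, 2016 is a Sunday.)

26

Mar 27, 2016 is a Sunday; the first Tuesday on or after it is Mar 29, 2016 (2 days later).
From Mar 29, 2016 to Sep 24, 2016: 2 + 30 + 31 + 30 + 31 + 31 + 24 = 179 days (rest of Mar, Apr, May, Jun, Jul, Aug, Sep).
179 ÷ 7 = 25 full weeks with remainder 4, so 25 more Tuesdays after the first → 26.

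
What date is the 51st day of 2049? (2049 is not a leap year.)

Jan has 31 days (51 − 31 = 20 remain).
20 into Feb → Feb 20.

Feb 20, 2049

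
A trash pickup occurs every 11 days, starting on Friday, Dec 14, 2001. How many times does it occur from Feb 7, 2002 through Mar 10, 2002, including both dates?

Occurrences land 11·i days after Dec 14, 2001 for i = 0, 1, 2, …
Feb 7, 2002 is 55 days after the start; 55 ÷ 11 = 5 remainder 0. First occurrence in the window: #6 on Feb 7, 2002 (5×11 = 55 days in).
Mar 10, 2002 is 86 days after the start; 86 ÷ 11 = 7 remainder 9. Last occurrence in the window: #8 on Mar 1, 2002.
Occurrences #6 through #8: 3 in total.

3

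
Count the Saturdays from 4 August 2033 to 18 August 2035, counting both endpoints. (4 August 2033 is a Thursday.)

4 August 2033 is a Thursday; the first Saturday on or after it is 6 August 2033 (2 days later).
From 6 August 2033 to 18 August 2035: 147 + 365 + 230 = 742 days (rest of 2033, 2034, to 18 August 2035 in 2035).
742 ÷ 7 = 106 full weeks with remainder 0, so 106 more Saturdays after the first → 107.

107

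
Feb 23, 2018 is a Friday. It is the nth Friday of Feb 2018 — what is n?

Day 23 falls in week ⌈23/7⌉ of the month.
Days 1–7 hold the 1st Friday, 8–14 the 2nd, 15–21 the 3rd, 22–28 the 4th, 29–31 the 5th.
23 is in the range for the 4th.

4th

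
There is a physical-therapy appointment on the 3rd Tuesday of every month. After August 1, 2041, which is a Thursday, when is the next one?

August 20, 2041

August 2041 starts on a Thursday; its first Tuesday is the 6th, so the 3rd Tuesday is the 20th — August 20, 2041.
August 20, 2041 is after August 1, 2041, so that is the next one.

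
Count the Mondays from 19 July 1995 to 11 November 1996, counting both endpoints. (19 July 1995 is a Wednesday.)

19 July 1995 is a Wednesday; the first Monday on or after it is 24 July 1995 (5 days later).
From 24 July 1995 to 11 November 1996: 160 + 316 = 476 days (rest of 1995, to 11 November 1996 in 1996).
476 ÷ 7 = 68 full weeks with remainder 0, so 68 more Mondays after the first → 69.

69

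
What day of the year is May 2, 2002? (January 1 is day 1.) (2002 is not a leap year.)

Days in months before May: 31 + 28 + 31 + 30 = 120.
Plus 2 days into May → day 122.

122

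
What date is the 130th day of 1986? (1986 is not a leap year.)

May 10, 1986

Jan has 31 days (130 − 31 = 99 remain).
Feb has 28 days (99 − 28 = 71 remain).
Mar has 31 days (71 − 31 = 40 remain).
Apr has 30 days (40 − 30 = 10 remain).
10 into May → May 10.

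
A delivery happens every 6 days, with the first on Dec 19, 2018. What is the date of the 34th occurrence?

The 34th occurrence is 33 intervals after the first: 33 × 6 = 198 days after Dec 19, 2018.
Dec has 31 days — 12 days to the end of Dec leaves 186.
Jan has 31 days (155 left).
Feb has 28 days (127 left).
Mar has 31 days (96 left).
Apr has 30 days (66 left).
May has 31 days (35 left).
Jun has 30 days (5 left).
5 days into Jul → Jul 5, 2019.

Jul 5, 2019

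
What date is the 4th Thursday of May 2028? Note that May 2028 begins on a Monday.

25 May 2028

May 2028 begins on a Monday, so the first Thursday is May 4 (3 days later).
The 4th Thursday is 3 weeks later: 4 + 21 = 25.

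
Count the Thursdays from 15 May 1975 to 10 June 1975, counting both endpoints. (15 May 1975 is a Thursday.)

15 May 1975 is a Thursday; the first Thursday on or after it is 15 May 1975.
From 15 May 1975 to 10 June 1975: 16 + 10 = 26 days (rest of May, June).
26 ÷ 7 = 3 full weeks with remainder 5, so 3 more Thursdays after the first → 4.

4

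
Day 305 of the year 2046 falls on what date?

1 November 2046

January has 31 days (305 − 31 = 274 remain).
February has 28 days (274 − 28 = 246 remain).
March has 31 days (246 − 31 = 215 remain).
April has 30 days (215 − 30 = 185 remain).
May has 31 days (185 − 31 = 154 remain).
June has 30 days (154 − 30 = 124 remain).
July has 31 days (124 − 31 = 93 remain).
August has 31 days (93 − 31 = 62 remain).
September has 30 days (62 − 30 = 32 remain).
October has 31 days (32 − 31 = 1 remain).
1 into November → November 1.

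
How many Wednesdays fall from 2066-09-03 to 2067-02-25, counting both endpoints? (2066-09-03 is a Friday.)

2066-09-03 is a Friday; the first Wednesday on or after it is 2066-09-08 (5 days later).
From 2066-09-08 to 2067-02-25: 22 + 31 + 30 + 31 + 31 + 25 = 170 days (rest of September, October, November, December, January, February).
170 ÷ 7 = 24 full weeks with remainder 2, so 24 more Wednesdays after the first → 25.

25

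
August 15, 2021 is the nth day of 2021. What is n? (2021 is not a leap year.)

Days in months before August: 31 + 28 + 31 + 30 + 31 + 30 + 31 = 212.
Plus 15 days into August → day 227.

227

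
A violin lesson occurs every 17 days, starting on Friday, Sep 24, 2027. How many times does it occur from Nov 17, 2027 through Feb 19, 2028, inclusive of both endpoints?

5

Occurrences land 17·i days after Sep 24, 2027 for i = 0, 1, 2, …
Nov 17, 2027 is 54 days after the start; 54 ÷ 17 = 3 remainder 3; since the remainder is 3, round up to i = 4. First occurrence in the window: #5 on Dec 1, 2027 (4×17 = 68 days in).
Feb 19, 2028 is 148 days after the start; 148 ÷ 17 = 8 remainder 12. Last occurrence in the window: #9 on Feb 7, 2028.
Occurrences #5 through #9: 5 in total.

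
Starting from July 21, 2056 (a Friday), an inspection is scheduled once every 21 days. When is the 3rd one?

September 1, 2056

The 3rd occurrence is 2 intervals after the first: 2 × 21 = 42 days after July 21, 2056.
July has 31 days — 10 days to the end of July leaves 32.
August has 31 days (1 left).
1 day into September → September 1, 2056.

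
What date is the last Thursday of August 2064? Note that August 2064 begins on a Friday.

August 2064 begins on a Friday, so the first Thursday is August 7 (6 days later).
August 2064 has 31 days. Adding weeks: 7, 14, 21, 28 — the last one ≤ 31 is the 28th.

August 28, 2064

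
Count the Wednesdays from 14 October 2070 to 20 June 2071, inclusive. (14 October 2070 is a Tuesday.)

14 October 2070 is a Tuesday; the first Wednesday on or after it is 15 October 2070 (1 day later).
From 15 October 2070 to 20 June 2071: 16 + 30 + 31 + 31 + 28 + 31 + 30 + 31 + 20 = 248 days (rest of October, November, December, January, February, March, April, May, June).
248 ÷ 7 = 35 full weeks with remainder 3, so 35 more Wednesdays after the first → 36.

36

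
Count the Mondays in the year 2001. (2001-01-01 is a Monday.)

53

2001-01-01 is a Monday; the first Monday on or after it is 2001-01-01.
From 2001-01-01 to 2001-12-31: 30 + 28 + 31 + 30 + 31 + 30 + 31 + 31 + 30 + 31 + 30 + 31 = 364 days (rest of January, February, March, April, May, June, July, August, September, October, November, December).
364 ÷ 7 = 52 full weeks with remainder 0, so 52 more Mondays after the first → 53.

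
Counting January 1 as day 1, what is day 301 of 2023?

Oct 28, 2023

Jan has 31 days (301 − 31 = 270 remain).
Feb has 28 days (270 − 28 = 242 remain).
Mar has 31 days (242 − 31 = 211 remain).
Apr has 30 days (211 − 30 = 181 remain).
May has 31 days (181 − 31 = 150 remain).
Jun has 30 days (150 − 30 = 120 remain).
Jul has 31 days (120 − 31 = 89 remain).
Aug has 31 days (89 − 31 = 58 remain).
Sep has 30 days (58 − 30 = 28 remain).
28 into Oct → Oct 28.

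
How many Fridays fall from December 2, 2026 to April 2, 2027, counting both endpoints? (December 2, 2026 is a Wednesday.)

18

December 2, 2026 is a Wednesday; the first Friday on or after it is December 4, 2026 (2 days later).
From December 4, 2026 to April 2, 2027: 27 + 31 + 28 + 31 + 2 = 119 days (rest of December, January, February, March, April).
119 ÷ 7 = 17 full weeks with remainder 0, so 17 more Fridays after the first → 18.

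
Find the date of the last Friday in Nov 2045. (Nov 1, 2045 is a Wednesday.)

Nov 2045 begins on a Wednesday, so the first Friday is Nov 3 (2 days later).
Nov 2045 has 30 days. Adding weeks: 3, 10, 17, 24 — the last one ≤ 30 is the 24th.

Nov 24, 2045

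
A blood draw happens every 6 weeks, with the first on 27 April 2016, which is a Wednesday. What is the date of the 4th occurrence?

The 4th occurrence is 3 intervals after the first: 3 × 42 = 126 days after 27 April 2016.
April has 30 days — 3 days to the end of April leaves 123.
May has 31 days (92 left).
June has 30 days (62 left).
July has 31 days (31 left).
31 days into August → 31 August 2016.

31 August 2016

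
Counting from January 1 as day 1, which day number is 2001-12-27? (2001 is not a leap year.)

361

Days in months before December: 31 + 28 + 31 + 30 + 31 + 30 + 31 + 31 + 30 + 31 + 30 = 334.
Plus 27 days into December → day 361.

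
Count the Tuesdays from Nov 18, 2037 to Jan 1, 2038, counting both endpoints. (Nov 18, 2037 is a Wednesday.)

6

Nov 18, 2037 is a Wednesday; the first Tuesday on or after it is Nov 24, 2037 (6 days later).
From Nov 24, 2037 to Jan 1, 2038: 6 + 31 + 1 = 38 days (rest of Nov, Dec, Jan).
38 ÷ 7 = 5 full weeks with remainder 3, so 5 more Tuesdays after the first → 6.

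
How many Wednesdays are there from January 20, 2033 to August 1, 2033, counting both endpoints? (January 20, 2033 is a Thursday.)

January 20, 2033 is a Thursday; the first Wednesday on or after it is January 26, 2033 (6 days later).
From January 26, 2033 to August 1, 2033: 5 + 28 + 31 + 30 + 31 + 30 + 31 + 1 = 187 days (rest of January, February, March, April, May, June, July, August).
187 ÷ 7 = 26 full weeks with remainder 5, so 26 more Wednesdays after the first → 27.

27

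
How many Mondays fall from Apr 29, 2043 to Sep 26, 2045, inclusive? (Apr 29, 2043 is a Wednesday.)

Apr 29, 2043 is a Wednesday; the first Monday on or after it is May 4, 2043 (5 days later).
From May 4, 2043 to Sep 26, 2045: 241 + 366 + 269 = 876 days (rest of 2043, 2044, to Sep 26, 2045 in 2045).
876 ÷ 7 = 125 full weeks with remainder 1, so 125 more Mondays after the first → 126.

126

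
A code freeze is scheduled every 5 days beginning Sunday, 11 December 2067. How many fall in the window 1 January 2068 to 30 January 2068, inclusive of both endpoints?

6

Occurrences land 5·i days after 11 December 2067 for i = 0, 1, 2, …
1 January 2068 is 21 days after the start; 21 ÷ 5 = 4 remainder 1; since the remainder is 1, round up to i = 5. First occurrence in the window: #6 on 5 January 2068 (5×5 = 25 days in).
30 January 2068 is 50 days after the start; 50 ÷ 5 = 10 remainder 0. Last occurrence in the window: #11 on 30 January 2068.
Occurrences #6 through #11: 6 in total.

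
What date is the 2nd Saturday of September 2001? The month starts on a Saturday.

2001-09-08

September 2001 begins on a Saturday, so the first Saturday is September 1.
The 2nd Saturday is 1 weeks later: 1 + 7 = 8.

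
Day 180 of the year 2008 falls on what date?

Jun 28, 2008

Jan has 31 days (180 − 31 = 149 remain).
Feb has 29 days (149 − 29 = 120 remain).
Mar has 31 days (120 − 31 = 89 remain).
Apr has 30 days (89 − 30 = 59 remain).
May has 31 days (59 − 31 = 28 remain).
28 into Jun → Jun 28.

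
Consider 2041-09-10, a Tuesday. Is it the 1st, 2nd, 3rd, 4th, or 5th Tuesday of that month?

Day 10 falls in week ⌈10/7⌉ of the month.
Days 1–7 hold the 1st Tuesday, 8–14 the 2nd, 15–21 the 3rd, 22–28 the 4th, 29–31 the 5th.
10 is in the range for the 2nd.

2nd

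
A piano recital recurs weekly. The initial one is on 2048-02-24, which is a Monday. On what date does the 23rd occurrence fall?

The 23rd occurrence is 22 intervals after the first: 22 × 7 = 154 days after 2048-02-24.
February has 29 days — 5 days to the end of February leaves 149.
March has 31 days (118 left).
April has 30 days (88 left).
May has 31 days (57 left).
June has 30 days (27 left).
27 days into July → 2048-07-27.

2048-07-27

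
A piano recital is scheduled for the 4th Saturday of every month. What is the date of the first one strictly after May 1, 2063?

May 26, 2063

May 2063 starts on a Tuesday; its first Saturday is the 5th, so the 4th Saturday is the 26th — May 26, 2063.
May 26, 2063 is after May 1, 2063, so that is the next one.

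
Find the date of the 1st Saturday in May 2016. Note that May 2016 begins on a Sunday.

May 2016 begins on a Sunday, so the first Saturday is May 7 (6 days later).

2016-05-07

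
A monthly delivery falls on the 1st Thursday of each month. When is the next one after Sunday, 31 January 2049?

4 February 2049

January 2049 starts on a Friday, so its 1st Thursday is 7 January 2049 (6 days in).
That is not after 31 January 2049, so look at February 2049.
February 2049 starts on a Monday, so its 1st Thursday is 4 February 2049 (3 days in).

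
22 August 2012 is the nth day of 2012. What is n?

Days in months before August: 31 + 29 + 31 + 30 + 31 + 30 + 31 = 213.
Plus 22 days into August → day 235.

235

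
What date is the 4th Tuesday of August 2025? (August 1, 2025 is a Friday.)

26 August 2025

August 2025 begins on a Friday, so the first Tuesday is August 5 (4 days later).
The 4th Tuesday is 3 weeks later: 5 + 21 = 26.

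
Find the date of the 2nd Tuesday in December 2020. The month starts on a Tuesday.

December 2020 begins on a Tuesday, so the first Tuesday is December 1.
The 2nd Tuesday is 1 weeks later: 1 + 7 = 8.

2020-12-08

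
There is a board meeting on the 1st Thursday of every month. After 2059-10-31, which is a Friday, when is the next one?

2059-11-06

October 2059 starts on a Wednesday, so its 1st Thursday is 2059-10-02 (1 day in).
That is not after 2059-10-31, so look at November 2059.
November 2059 starts on a Saturday, so its 1st Thursday is 2059-11-06 (5 days in).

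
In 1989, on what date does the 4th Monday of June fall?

June 1989 begins on a Thursday, so the first Monday is June 5 (4 days later).
The 4th Monday is 3 weeks later: 5 + 21 = 26.

1989-06-26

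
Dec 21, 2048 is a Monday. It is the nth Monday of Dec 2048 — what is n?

Day 21 falls in week ⌈21/7⌉ of the month.
Days 1–7 hold the 1st Monday, 8–14 the 2nd, 15–21 the 3rd, 22–28 the 4th, 29–31 the 5th.
21 is in the range for the 3rd.

3rd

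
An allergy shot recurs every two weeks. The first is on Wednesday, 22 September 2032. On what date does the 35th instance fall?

11 January 2034

The 35th occurrence is 34 intervals after the first: 34 × 14 = 476 days after 22 September 2032.
September has 30 days — 8 days to the end of September leaves 468.
From end of September to end of 2032 is 92 days (376 left).
2033 has 365 days (11 left).
11 days into January → 11 January 2034.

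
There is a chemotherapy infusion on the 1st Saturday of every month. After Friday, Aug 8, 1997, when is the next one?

Aug 1997 starts on a Friday, so its 1st Saturday is Aug 2, 1997 (1 day in).
That is not after Aug 8, 1997, so look at Sep 1997.
Sep 1997 starts on a Monday, so its 1st Saturday is Sep 6, 1997 (5 days in).

Sep 6, 1997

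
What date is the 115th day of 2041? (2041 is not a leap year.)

January has 31 days (115 − 31 = 84 remain).
February has 28 days (84 − 28 = 56 remain).
March has 31 days (56 − 31 = 25 remain).
25 into April → April 25.

April 25, 2041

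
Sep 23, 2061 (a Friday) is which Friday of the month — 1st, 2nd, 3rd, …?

4th

Day 23 falls in week ⌈23/7⌉ of the month.
Days 1–7 hold the 1st Friday, 8–14 the 2nd, 15–21 the 3rd, 22–28 the 4th, 29–31 the 5th.
23 is in the range for the 4th.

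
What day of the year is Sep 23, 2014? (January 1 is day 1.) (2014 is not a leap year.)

266

Days in months before Sep: 31 + 28 + 31 + 30 + 31 + 30 + 31 + 31 = 243.
Plus 23 days into Sep → day 266.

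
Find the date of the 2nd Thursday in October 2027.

The first Thursday of October 2027 is October 7.
The 2nd Thursday is 1 weeks later: 7 + 7 = 14.

2027-10-14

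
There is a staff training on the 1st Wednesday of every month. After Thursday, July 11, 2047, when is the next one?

July 2047 starts on a Monday, so its 1st Wednesday is July 3, 2047 (2 days in).
That is not after July 11, 2047, so look at August 2047.
August 2047 starts on a Thursday, so its 1st Wednesday is August 7, 2047 (6 days in).

August 7, 2047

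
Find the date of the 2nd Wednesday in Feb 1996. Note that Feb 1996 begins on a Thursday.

Feb 14, 1996

Feb 1996 begins on a Thursday, so the first Wednesday is Feb 7 (6 days later).
The 2nd Wednesday is 1 weeks later: 7 + 7 = 14.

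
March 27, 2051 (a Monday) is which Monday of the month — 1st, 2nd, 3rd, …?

Day 27 falls in week ⌈27/7⌉ of the month.
Days 1–7 hold the 1st Monday, 8–14 the 2nd, 15–21 the 3rd, 22–28 the 4th, 29–31 the 5th.
27 is in the range for the 4th.

4th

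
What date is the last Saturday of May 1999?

1999-05-29

The first Saturday of May 1999 is May 1.
May 1999 has 31 days. Adding weeks: 1, 8, 15, 22, 29 — the last one ≤ 31 is the 29th.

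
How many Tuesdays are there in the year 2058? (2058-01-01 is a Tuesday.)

2058-01-01 is a Tuesday; the first Tuesday on or after it is 2058-01-01.
From 2058-01-01 to 2058-12-31: 30 + 28 + 31 + 30 + 31 + 30 + 31 + 31 + 30 + 31 + 30 + 31 = 364 days (rest of January, February, March, April, May, June, July, August, September, October, November, December).
364 ÷ 7 = 52 full weeks with remainder 0, so 52 more Tuesdays after the first → 53.

53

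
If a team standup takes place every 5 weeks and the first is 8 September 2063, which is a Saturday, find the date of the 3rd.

The 3rd occurrence is 2 intervals after the first: 2 × 35 = 70 days after 8 September 2063.
September has 30 days — 22 days to the end of September leaves 48.
October has 31 days (17 left).
17 days into November → 17 November 2063.

17 November 2063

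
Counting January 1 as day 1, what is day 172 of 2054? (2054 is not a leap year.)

Jun 21, 2054

Jan has 31 days (172 − 31 = 141 remain).
Feb has 28 days (141 − 28 = 113 remain).
Mar has 31 days (113 − 31 = 82 remain).
Apr has 30 days (82 − 30 = 52 remain).
May has 31 days (52 − 31 = 21 remain).
21 into Jun → Jun 21.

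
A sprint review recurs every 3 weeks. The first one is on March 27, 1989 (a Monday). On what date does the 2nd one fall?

April 17, 1989

The 2nd occurrence is 1 interval after the first: 1 × 21 = 21 days after March 27, 1989.
March has 31 days — 4 days to the end of March leaves 17.
17 days into April → April 17, 1989.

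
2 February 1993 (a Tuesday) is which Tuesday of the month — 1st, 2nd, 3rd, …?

1st

Day 2 falls in week ⌈2/7⌉ of the month.
Days 1–7 hold the 1st Tuesday, 8–14 the 2nd, 15–21 the 3rd, 22–28 the 4th, 29–31 the 5th.
2 is in the range for the 1st.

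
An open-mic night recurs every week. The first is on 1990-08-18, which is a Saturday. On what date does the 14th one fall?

The 14th occurrence is 13 intervals after the first: 13 × 7 = 91 days after 1990-08-18.
August has 31 days — 13 days to the end of August leaves 78.
September has 30 days (48 left).
October has 31 days (17 left).
17 days into November → 1990-11-17.

1990-11-17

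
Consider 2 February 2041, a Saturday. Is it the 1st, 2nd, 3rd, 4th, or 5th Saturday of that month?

1st

Day 2 falls in week ⌈2/7⌉ of the month.
Days 1–7 hold the 1st Saturday, 8–14 the 2nd, 15–21 the 3rd, 22–28 the 4th, 29–31 the 5th.
2 is in the range for the 1st.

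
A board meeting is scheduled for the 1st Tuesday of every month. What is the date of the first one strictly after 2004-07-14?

July 2004 starts on a Thursday, so its 1st Tuesday is 2004-07-06 (5 days in).
That is not after 2004-07-14, so look at August 2004.
August 2004 starts on a Sunday, so its 1st Tuesday is 2004-08-03 (2 days in).

2004-08-03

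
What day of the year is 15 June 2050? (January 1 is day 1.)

166

Days in months before June: 31 + 28 + 31 + 30 + 31 = 151.
Plus 15 days into June → day 166.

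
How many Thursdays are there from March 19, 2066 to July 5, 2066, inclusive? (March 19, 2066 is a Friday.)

March 19, 2066 is a Friday; the first Thursday on or after it is March 25, 2066 (6 days later).
From March 25, 2066 to July 5, 2066: 6 + 30 + 31 + 30 + 5 = 102 days (rest of March, April, May, June, July).
102 ÷ 7 = 14 full weeks with remainder 4, so 14 more Thursdays after the first → 15.

15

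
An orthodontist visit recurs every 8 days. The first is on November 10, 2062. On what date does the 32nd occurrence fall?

July 16, 2063

The 32nd occurrence is 31 intervals after the first: 31 × 8 = 248 days after November 10, 2062.
November has 30 days — 20 days to the end of November leaves 228.
December has 31 days (197 left).
January has 31 days (166 left).
February has 28 days (138 left).
March has 31 days (107 left).
April has 30 days (77 left).
May has 31 days (46 left).
June has 30 days (16 left).
16 days into July → July 16, 2063.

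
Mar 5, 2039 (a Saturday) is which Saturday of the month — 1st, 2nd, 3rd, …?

Day 5 falls in week ⌈5/7⌉ of the month.
Days 1–7 hold the 1st Saturday, 8–14 the 2nd, 15–21 the 3rd, 22–28 the 4th, 29–31 the 5th.
5 is in the range for the 1st.

1st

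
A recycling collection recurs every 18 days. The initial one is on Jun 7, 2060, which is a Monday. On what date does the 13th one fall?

The 13th occurrence is 12 intervals after the first: 12 × 18 = 216 days after Jun 7, 2060.
Jun has 30 days — 23 days to the end of Jun leaves 193.
Jul has 31 days (162 left).
Aug has 31 days (131 left).
Sep has 30 days (101 left).
Oct has 31 days (70 left).
Nov has 30 days (40 left).
Dec has 31 days (9 left).
9 days into Jan → Jan 9, 2061.

Jan 9, 2061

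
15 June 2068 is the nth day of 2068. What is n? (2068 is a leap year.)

Days in months before June: 31 + 29 + 31 + 30 + 31 = 152.
Plus 15 days into June → day 167.

167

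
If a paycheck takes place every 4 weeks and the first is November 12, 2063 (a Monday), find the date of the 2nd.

December 10, 2063

The 2nd occurrence is 1 interval after the first: 1 × 28 = 28 days after November 12, 2063.
November has 30 days — 18 days to the end of November leaves 10.
10 days into December → December 10, 2063.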